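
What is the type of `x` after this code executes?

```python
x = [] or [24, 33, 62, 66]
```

'or' returns first truthy value (list)

list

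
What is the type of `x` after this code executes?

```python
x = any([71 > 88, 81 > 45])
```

any() returns bool

bool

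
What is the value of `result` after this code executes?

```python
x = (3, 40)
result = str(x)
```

x = (3, 40); result = '(3, 40)'

'(3, 40)'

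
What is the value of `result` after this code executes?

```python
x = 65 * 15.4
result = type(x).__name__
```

x is float; result = 'float'

'float'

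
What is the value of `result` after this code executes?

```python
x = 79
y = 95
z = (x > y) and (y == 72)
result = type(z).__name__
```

x is int; y is int; z is bool; result = 'bool'

'bool'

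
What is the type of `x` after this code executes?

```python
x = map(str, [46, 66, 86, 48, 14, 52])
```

map() returns a map object

map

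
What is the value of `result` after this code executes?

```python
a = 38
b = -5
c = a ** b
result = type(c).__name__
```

a is int; b is int; c is float; result = 'float'

'float'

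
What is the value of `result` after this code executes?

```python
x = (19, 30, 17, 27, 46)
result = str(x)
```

x = (19, 30, 17, 27, 46); result = '(19, 30, 17, 27, 46)'

'(19, 30, 17, 27, 46)'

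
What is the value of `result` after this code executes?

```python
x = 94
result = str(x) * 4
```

x = 94; result = '94949494'

'94949494'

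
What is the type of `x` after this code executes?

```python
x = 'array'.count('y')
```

str.count() returns int

int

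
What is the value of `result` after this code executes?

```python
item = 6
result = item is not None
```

item = 6; result = True

True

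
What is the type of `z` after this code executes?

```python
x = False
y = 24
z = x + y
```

bool + int = int (bool is subclass of int)

int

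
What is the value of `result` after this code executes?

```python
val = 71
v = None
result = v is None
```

val = 71; v = None; result = True

True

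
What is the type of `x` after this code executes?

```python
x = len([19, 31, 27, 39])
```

len() always returns int

int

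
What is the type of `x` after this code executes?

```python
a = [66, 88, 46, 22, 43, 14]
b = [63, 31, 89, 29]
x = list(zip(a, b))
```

list(zip()) returns a list of tuples

list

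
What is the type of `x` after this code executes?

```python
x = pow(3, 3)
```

pow(int, int) returns int

int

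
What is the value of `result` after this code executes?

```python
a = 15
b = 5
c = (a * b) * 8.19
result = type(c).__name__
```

a is int; b is int; c is float; result = 'float'

'float'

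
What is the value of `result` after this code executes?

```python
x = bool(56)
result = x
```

x = True; result = True

True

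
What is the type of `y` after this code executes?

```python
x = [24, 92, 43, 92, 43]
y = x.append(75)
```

list.append() returns None (mutates in place)

NoneType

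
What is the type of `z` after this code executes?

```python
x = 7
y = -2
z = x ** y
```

int ** negative = float

float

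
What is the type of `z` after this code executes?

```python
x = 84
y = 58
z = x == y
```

Comparison returns bool

bool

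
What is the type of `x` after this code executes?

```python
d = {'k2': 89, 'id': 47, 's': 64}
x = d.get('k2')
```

dict.get() returns value type when found

int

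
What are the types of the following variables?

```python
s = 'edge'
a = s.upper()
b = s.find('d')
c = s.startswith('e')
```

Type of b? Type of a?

find() returns int; upper() returns str

int, str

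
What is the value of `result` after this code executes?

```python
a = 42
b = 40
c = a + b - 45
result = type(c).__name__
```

a is int; b is int; c is int; result = 'int'

'int'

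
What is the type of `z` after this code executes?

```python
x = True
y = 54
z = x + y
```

bool + int = int (bool is subclass of int)

int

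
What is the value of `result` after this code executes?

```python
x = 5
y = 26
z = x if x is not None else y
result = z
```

x = 5; y = 26; z = 5; result = 5

5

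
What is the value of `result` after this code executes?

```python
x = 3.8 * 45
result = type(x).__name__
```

x is float; result = 'float'

'float'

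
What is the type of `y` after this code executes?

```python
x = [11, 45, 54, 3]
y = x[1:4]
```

Slicing a list returns a list

list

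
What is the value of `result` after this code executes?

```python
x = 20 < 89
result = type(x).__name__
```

x is bool; result = 'bool'

'bool'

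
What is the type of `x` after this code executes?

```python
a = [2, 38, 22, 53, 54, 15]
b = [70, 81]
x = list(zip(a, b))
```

list(zip()) returns a list of tuples

list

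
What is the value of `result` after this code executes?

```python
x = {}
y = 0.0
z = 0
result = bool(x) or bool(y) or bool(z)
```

x = {}; y = 0.0; z = 0; result = False

False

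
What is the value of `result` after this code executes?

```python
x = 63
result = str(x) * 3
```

x = 63; result = '636363'

'636363'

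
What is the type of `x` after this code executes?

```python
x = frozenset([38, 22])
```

frozenset() returns frozenset

frozenset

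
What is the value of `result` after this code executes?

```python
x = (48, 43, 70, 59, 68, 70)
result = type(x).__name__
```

x is tuple; result = 'tuple'

'tuple'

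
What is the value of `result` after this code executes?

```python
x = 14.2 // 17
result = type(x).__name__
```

x is float; result = 'float'

'float'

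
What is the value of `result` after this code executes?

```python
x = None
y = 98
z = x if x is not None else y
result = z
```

x = None; y = 98; z = 98; result = 98

98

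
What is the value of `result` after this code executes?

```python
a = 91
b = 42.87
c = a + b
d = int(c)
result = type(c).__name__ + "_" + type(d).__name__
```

a is int; b is float; c is float; d is int; result = 'float_int'

'float_int'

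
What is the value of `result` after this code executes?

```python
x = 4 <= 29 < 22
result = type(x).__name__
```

x is bool; result = 'bool'

'bool'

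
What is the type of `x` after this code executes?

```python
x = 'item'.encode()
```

str.encode() returns bytes

bytes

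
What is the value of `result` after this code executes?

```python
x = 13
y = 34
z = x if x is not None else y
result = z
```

x = 13; y = 34; z = 13; result = 13

13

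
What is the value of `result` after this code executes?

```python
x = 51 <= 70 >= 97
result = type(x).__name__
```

x is bool; result = 'bool'

'bool'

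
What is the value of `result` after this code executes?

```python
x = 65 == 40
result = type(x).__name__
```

x is bool; result = 'bool'

'bool'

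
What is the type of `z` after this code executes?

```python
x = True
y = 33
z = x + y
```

bool + int = int (bool is subclass of int)

int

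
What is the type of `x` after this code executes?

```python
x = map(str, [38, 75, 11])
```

map() returns a map object

map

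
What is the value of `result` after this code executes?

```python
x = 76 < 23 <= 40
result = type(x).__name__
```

x is bool; result = 'bool'

'bool'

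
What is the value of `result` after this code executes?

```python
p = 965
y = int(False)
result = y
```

p = 965; y = 0; result = 0

0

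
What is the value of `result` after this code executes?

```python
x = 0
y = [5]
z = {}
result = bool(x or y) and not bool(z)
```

x = 0; y = [5]; z = {}; result = True

True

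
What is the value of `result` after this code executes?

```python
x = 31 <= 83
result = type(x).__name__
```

x is bool; result = 'bool'

'bool'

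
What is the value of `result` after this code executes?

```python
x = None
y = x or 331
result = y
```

x = None; y = 331; result = 331

331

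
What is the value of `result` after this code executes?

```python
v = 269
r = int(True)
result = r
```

v = 269; r = 1; result = 1

1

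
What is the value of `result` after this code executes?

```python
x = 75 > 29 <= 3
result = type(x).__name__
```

x is bool; result = 'bool'

'bool'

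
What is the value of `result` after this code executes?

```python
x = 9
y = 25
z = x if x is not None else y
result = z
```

x = 9; y = 25; z = 9; result = 9

9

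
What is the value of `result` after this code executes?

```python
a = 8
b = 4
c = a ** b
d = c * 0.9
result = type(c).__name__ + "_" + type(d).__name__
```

a is int; b is int; c is int; d is float; result = 'int_float'

'int_float'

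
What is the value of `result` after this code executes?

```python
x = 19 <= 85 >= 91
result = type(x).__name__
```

x is bool; result = 'bool'

'bool'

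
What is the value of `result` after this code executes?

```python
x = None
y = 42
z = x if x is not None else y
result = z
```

x = None; y = 42; z = 42; result = 42

42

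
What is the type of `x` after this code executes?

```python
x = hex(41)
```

hex() returns str representation

str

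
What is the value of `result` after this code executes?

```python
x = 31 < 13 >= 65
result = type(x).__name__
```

x is bool; result = 'bool'

'bool'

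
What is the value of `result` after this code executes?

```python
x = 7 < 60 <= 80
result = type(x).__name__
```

x is bool; result = 'bool'

'bool'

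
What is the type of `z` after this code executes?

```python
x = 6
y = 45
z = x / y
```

int / int = float

float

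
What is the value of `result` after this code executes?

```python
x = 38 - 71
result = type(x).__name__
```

x is int; result = 'int'

'int'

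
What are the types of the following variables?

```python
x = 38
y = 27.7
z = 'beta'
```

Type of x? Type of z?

x is assigned a bare integer (no decimal point), so it is an int; z is assigned a quoted string literal, so it is a str

int, str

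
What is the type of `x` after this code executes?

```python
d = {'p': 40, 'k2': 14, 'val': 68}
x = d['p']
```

Accessing dict[str, int] with str key returns int

int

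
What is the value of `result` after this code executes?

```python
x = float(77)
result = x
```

x = 77.0; result = 77.0

77.0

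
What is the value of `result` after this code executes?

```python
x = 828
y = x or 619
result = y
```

x = 828; y = 828; result = 828

828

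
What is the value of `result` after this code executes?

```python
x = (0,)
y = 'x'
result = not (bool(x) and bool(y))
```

x = (0,); y = 'x'; result = False

False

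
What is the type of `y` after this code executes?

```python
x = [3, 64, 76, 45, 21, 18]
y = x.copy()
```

list.copy() returns list

list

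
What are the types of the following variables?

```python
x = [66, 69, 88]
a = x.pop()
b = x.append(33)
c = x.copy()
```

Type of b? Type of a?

append() returns None; pop() returns element

NoneType, int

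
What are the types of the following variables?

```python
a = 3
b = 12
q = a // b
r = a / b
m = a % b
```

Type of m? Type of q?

% of ints returns int; // returns int

int, int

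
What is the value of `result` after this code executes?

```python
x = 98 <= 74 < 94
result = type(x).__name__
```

x is bool; result = 'bool'

'bool'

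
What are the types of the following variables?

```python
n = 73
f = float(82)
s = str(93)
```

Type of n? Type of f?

n is assigned a bare integer (no decimal point), so it is an int; f is assigned the result of calling float(), which returns a float

int, float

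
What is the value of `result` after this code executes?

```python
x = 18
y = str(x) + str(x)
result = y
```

x = 18; y = '1818'; result = '1818'

'1818'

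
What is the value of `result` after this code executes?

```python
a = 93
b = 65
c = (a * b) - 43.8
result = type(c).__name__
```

a is int; b is int; c is float; result = 'float'

'float'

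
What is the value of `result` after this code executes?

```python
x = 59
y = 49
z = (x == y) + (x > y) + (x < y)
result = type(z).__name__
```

x is int; y is int; z is int; result = 'int'

'int'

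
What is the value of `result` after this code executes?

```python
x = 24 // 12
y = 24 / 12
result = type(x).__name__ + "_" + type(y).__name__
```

x is int; y is float; result = 'int_float'

'int_float'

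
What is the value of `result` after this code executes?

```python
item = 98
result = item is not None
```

item = 98; result = True

True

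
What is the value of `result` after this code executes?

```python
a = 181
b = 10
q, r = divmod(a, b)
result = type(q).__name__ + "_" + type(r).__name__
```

a is int; b is int; q is int; r is int; result = 'int_int'

'int_int'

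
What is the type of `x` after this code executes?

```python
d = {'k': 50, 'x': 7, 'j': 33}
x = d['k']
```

Accessing dict[str, int] with str key returns int

int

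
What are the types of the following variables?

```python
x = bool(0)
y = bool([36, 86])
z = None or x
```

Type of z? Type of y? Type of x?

None or bool returns the bool; bool() returns bool; bool() returns bool

bool, bool, bool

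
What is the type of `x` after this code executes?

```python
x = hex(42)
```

hex() returns str representation

str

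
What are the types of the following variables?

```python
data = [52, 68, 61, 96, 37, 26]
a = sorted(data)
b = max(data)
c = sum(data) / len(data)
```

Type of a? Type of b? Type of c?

sorted() returns list; max of ints returns int; int / int = float

list, int, float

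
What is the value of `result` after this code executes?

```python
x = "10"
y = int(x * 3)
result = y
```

x = '10'; y = 101010; result = 101010

101010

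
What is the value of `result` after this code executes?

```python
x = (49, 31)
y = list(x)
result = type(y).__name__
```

x is tuple; y is list; result = 'list'

'list'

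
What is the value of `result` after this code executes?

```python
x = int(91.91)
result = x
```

x = 91; result = 91

91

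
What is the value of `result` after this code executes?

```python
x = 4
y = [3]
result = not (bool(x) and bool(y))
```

x = 4; y = [3]; result = False

False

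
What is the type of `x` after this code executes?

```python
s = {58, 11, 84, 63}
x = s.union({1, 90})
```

set.union() returns a new set

set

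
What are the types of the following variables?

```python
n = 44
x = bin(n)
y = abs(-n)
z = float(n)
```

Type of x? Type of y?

bin() returns str; abs() of int returns int

str, int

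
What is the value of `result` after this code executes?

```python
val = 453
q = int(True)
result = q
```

val = 453; q = 1; result = 1

1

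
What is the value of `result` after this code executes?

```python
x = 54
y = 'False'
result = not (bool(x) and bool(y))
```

x = 54; y = 'False'; result = False

False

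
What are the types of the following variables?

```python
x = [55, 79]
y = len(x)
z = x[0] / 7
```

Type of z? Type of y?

int / int = float; len() returns int

float, int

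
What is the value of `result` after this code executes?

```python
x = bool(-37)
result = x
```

x = True; result = True

True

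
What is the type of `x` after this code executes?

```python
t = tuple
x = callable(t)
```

callable() returns bool

bool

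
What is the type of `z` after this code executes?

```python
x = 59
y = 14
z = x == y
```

Equality comparison returns bool

bool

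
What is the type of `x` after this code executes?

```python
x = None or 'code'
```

'or' with None returns the other truthy value (str)

str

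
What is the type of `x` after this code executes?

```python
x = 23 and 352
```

'and' with truthy values returns last operand (int)

int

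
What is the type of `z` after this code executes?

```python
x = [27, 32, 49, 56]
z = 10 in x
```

'in' operator returns bool

bool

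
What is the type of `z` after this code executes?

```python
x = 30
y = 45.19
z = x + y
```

int + float = float

float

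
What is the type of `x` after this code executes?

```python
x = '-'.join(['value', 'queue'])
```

str.join() returns str

str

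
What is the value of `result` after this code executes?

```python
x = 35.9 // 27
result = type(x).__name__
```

x is float; result = 'float'

'float'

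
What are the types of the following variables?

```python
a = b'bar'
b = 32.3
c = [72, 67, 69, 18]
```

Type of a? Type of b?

a is assigned a bytes literal (b'...' prefix); b is assigned a number with a decimal point, so it is a float

bytes, float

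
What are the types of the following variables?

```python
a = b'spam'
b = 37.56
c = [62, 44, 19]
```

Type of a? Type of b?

a is assigned a bytes literal (b'...' prefix); b is assigned a number with a decimal point, so it is a float

bytes, float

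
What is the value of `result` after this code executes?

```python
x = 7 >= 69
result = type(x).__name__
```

x is bool; result = 'bool'

'bool'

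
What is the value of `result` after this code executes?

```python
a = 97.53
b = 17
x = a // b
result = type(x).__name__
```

a is float; b is int; x is float; result = 'float'

'float'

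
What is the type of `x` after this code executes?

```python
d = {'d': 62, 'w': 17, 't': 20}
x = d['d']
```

Accessing dict[str, int] with str key returns int

int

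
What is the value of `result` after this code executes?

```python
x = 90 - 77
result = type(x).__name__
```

x is int; result = 'int'

'int'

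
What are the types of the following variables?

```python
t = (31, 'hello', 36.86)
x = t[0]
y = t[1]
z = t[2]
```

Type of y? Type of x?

tuple[1] is str; tuple[0] is int

str, int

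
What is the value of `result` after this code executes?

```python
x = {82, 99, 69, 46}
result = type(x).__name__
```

x is set; result = 'set'

'set'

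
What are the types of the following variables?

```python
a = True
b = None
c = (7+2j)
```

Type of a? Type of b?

a is assigned the constant True, which has type bool; b is assigned None, whose type is NoneType

bool, NoneType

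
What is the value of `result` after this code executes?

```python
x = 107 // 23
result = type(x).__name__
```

x is int; result = 'int'

'int'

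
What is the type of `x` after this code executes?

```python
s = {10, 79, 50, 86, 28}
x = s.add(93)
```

set.add() returns None (mutates in place)

NoneType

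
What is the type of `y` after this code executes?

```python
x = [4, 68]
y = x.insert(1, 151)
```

list.insert() returns None

NoneType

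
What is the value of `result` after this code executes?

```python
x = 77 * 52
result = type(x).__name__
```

x is int; result = 'int'

'int'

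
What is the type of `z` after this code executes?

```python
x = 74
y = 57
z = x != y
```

Comparison returns bool

bool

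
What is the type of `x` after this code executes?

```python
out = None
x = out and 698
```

'and' returns first falsy value (None)

NoneType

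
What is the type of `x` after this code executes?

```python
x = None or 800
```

'or' with None returns the other truthy value

int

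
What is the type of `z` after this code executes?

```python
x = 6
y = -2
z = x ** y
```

int ** negative = float

float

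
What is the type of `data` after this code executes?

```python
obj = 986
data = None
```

None has type NoneType

NoneType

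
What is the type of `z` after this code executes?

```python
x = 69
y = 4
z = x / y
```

int / int = float

float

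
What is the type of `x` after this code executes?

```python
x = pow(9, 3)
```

pow(int, int) returns int

int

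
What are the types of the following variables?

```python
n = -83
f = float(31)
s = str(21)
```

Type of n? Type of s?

n is assigned a bare integer (no decimal point), so it is an int; s is assigned the result of calling str(), which returns a str

int, str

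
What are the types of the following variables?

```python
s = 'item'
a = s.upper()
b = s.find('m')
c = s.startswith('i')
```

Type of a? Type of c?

upper() returns str; startswith() returns bool

str, bool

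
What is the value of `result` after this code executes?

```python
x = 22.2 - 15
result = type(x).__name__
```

x is float; result = 'float'

'float'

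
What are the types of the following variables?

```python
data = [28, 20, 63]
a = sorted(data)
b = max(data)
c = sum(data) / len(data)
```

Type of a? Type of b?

sorted() returns list; max of ints returns int

list, int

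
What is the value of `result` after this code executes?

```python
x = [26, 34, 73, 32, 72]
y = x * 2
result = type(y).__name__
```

x is list; y is list; result = 'list'

'list'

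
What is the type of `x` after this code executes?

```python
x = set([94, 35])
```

set() constructor returns set

set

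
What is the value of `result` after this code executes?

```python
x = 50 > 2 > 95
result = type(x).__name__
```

x is bool; result = 'bool'

'bool'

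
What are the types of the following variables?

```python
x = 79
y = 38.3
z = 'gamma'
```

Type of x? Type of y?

x is assigned a bare integer (no decimal point), so it is an int; y is assigned a number with a decimal point, so it is a float

int, float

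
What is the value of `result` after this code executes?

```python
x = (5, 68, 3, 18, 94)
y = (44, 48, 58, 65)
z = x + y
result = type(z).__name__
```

x is tuple; y is tuple; z is tuple; result = 'tuple'

'tuple'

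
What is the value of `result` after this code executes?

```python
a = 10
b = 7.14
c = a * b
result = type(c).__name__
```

a is int; b is float; c is float; result = 'float'

'float'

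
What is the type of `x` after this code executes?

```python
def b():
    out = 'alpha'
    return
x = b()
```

Bare return returns None

NoneType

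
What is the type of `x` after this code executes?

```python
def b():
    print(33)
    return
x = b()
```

Bare return returns None

NoneType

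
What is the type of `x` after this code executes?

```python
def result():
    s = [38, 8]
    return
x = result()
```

Bare return returns None

NoneType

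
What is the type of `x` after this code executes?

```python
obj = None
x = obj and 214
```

'and' returns first falsy value (None)

NoneType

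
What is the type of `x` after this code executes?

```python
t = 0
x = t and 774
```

'and' returns first falsy value (0 is int)

int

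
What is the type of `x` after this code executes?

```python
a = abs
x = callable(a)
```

callable() returns bool

bool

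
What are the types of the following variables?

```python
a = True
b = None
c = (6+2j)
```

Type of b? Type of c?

b is assigned None, whose type is NoneType; c is assigned (6+2j), an int plus an imaginary literal (j suffix), which evaluates to complex

NoneType, complex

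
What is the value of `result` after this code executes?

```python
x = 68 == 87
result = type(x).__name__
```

x is bool; result = 'bool'

'bool'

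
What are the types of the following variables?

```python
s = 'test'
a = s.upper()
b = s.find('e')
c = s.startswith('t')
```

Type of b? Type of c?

find() returns int; startswith() returns bool

int, bool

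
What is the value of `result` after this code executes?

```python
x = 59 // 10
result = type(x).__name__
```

x is int; result = 'int'

'int'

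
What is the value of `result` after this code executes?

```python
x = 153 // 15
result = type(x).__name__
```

x is int; result = 'int'

'int'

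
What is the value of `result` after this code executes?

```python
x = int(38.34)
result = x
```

x = 38; result = 38

38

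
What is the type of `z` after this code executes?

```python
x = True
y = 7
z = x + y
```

bool + int = int (bool is subclass of int)

int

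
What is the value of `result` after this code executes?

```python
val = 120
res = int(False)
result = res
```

val = 120; res = 0; result = 0

0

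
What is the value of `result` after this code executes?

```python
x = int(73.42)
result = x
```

x = 73; result = 73

73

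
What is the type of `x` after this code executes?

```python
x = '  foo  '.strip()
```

str.strip() returns str

str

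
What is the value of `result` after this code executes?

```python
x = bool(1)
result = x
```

x = True; result = True

True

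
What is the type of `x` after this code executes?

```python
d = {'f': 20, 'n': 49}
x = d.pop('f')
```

dict.pop() returns the value

int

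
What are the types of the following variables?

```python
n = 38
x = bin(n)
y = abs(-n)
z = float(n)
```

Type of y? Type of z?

abs() of int returns int; float() returns float

int, float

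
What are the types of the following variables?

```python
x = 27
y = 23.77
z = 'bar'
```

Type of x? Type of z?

x is assigned a bare integer (no decimal point), so it is an int; z is assigned a quoted string literal, so it is a str

int, str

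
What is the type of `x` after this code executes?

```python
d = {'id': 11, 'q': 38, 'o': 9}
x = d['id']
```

Accessing dict[str, int] with str key returns int

int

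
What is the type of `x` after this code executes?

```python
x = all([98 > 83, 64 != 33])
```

all() returns bool

bool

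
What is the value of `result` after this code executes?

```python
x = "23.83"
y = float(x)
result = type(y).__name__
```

x is str; y is float; result = 'float'

'float'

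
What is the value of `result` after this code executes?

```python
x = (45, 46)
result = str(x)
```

x = (45, 46); result = '(45, 46)'

'(45, 46)'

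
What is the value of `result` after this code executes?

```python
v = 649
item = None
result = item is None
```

v = 649; item = None; result = True

True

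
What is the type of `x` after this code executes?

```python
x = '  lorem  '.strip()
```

str.strip() returns str

str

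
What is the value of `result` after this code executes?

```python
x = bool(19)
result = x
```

x = True; result = True

True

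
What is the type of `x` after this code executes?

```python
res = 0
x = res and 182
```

'and' returns first falsy value (0 is int)

int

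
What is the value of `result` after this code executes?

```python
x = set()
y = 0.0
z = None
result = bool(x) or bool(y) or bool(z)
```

x = set(); y = 0.0; z = None; result = False

False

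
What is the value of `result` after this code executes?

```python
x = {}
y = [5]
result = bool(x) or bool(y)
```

x = {}; y = [5]; result = True

True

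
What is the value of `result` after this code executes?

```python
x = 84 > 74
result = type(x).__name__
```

x is bool; result = 'bool'

'bool'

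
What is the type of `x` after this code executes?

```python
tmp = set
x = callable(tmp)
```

callable() returns bool

bool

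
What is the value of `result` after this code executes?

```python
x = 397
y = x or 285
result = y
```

x = 397; y = 397; result = 397

397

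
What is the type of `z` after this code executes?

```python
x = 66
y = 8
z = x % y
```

int % int = int

int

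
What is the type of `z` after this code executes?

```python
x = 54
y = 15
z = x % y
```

int % int = int

int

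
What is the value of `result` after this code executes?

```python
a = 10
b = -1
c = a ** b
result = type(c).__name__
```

a is int; b is int; c is float; result = 'float'

'float'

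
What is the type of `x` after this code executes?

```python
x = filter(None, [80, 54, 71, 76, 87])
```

filter() returns a filter object

filter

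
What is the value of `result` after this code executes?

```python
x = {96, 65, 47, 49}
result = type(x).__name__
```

x is set; result = 'set'

'set'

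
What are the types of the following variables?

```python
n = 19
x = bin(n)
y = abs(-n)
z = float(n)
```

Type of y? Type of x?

abs() of int returns int; bin() returns str

int, str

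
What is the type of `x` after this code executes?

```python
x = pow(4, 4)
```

pow(int, int) returns int

int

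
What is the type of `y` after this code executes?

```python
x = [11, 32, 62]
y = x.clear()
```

list.clear() returns None

NoneType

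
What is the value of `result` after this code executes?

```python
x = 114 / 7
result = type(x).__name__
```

x is float; result = 'float'

'float'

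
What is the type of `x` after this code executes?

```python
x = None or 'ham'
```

'or' with None returns the other truthy value (str)

str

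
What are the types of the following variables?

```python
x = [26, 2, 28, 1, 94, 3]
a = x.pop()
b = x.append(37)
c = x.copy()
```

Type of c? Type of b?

copy() returns list; append() returns None

list, NoneType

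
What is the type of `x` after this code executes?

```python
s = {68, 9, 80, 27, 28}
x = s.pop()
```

Popping from set[int] returns int

int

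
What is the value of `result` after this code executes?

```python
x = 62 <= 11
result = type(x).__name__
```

x is bool; result = 'bool'

'bool'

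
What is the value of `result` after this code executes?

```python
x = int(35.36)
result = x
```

x = 35; result = 35

35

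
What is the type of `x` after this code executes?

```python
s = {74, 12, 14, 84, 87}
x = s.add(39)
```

set.add() returns None (mutates in place)

NoneType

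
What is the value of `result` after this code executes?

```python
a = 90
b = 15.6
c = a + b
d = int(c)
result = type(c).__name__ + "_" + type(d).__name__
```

a is int; b is float; c is float; d is int; result = 'float_int'

'float_int'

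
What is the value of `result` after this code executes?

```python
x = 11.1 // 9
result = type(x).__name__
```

x is float; result = 'float'

'float'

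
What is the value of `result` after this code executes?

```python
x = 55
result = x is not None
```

x = 55; result = True

True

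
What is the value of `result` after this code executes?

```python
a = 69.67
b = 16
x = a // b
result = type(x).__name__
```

a is float; b is int; x is float; result = 'float'

'float'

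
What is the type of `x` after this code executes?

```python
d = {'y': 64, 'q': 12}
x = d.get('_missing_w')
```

dict.get() returns None when key not found

NoneType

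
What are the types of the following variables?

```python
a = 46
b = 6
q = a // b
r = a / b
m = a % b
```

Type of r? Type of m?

/ returns float; % of ints returns int

float, int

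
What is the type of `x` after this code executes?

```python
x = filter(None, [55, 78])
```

filter() returns a filter object

filter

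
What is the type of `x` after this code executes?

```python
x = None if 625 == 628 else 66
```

625 == 628 is False, so the else branch is taken

int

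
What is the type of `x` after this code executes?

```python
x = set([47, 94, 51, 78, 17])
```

set() constructor returns set

set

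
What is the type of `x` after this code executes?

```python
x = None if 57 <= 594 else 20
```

57 <= 594 is True, so the if branch is taken

NoneType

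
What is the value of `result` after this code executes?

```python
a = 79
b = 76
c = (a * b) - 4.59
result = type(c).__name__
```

a is int; b is int; c is float; result = 'float'

'float'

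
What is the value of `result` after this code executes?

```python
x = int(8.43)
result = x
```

x = 8; result = 8

8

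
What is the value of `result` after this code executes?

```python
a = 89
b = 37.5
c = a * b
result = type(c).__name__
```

a is int; b is float; c is float; result = 'float'

'float'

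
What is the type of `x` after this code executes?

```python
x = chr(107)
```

chr() returns str (single char)

str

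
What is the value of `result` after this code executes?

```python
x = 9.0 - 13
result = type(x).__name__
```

x is float; result = 'float'

'float'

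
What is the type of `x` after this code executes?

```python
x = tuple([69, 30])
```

tuple() constructor returns tuple

tuple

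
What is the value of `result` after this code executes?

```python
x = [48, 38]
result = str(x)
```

x = [48, 38]; result = '[48, 38]'

'[48, 38]'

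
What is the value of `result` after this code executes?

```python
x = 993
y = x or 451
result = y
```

x = 993; y = 993; result = 993

993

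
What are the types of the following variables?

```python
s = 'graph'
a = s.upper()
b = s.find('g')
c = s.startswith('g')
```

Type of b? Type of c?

find() returns int; startswith() returns bool

int, bool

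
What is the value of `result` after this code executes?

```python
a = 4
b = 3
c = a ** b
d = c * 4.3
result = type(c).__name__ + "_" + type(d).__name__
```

a is int; b is int; c is int; d is float; result = 'int_float'

'int_float'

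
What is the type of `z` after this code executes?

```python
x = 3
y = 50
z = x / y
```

int / int = float

float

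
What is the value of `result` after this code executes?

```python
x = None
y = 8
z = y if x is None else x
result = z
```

x = None; y = 8; z = 8; result = 8

8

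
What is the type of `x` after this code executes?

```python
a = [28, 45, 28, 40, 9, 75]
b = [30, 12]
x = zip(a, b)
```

zip() returns a zip object

zip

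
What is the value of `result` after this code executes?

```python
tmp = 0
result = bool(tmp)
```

tmp = 0; result = False

False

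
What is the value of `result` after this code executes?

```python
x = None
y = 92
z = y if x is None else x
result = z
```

x = None; y = 92; z = 92; result = 92

92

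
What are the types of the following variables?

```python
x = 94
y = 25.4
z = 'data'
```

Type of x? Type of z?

x is assigned a bare integer (no decimal point), so it is an int; z is assigned a quoted string literal, so it is a str

int, str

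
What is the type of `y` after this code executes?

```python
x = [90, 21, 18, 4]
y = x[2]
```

Indexing list[int] returns int

int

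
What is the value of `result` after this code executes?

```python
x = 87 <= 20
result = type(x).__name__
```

x is bool; result = 'bool'

'bool'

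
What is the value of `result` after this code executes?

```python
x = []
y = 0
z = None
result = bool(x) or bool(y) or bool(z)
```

x = []; y = 0; z = None; result = False

False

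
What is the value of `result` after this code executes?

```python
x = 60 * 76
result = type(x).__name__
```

x is int; result = 'int'

'int'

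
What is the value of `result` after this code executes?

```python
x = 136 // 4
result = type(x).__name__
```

x is int; result = 'int'

'int'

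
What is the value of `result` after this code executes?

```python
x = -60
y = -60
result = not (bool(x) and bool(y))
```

x = -60; y = -60; result = False

False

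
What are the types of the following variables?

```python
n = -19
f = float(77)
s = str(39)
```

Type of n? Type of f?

n is assigned a bare integer (no decimal point), so it is an int; f is assigned the result of calling float(), which returns a float

int, float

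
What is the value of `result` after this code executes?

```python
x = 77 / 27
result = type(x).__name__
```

x is float; result = 'float'

'float'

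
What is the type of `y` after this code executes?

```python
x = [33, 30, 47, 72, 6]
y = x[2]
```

Indexing list[int] returns int

int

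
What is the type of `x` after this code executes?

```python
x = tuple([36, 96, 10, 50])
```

tuple() constructor returns tuple

tuple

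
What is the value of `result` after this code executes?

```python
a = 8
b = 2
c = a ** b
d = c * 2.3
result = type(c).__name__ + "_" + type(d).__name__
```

a is int; b is int; c is int; d is float; result = 'int_float'

'int_float'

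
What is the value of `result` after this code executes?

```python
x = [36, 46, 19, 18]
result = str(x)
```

x = [36, 46, 19, 18]; result = '[36, 46, 19, 18]'

'[36, 46, 19, 18]'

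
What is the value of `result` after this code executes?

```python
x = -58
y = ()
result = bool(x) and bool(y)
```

x = -58; y = (); result = False

False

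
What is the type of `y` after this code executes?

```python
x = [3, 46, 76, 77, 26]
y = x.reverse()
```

list.reverse() returns None

NoneType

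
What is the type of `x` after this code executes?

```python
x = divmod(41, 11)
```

divmod() returns tuple of (quotient, remainder)

tuple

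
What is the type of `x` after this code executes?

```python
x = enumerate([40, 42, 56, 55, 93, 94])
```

enumerate() returns an enumerate object

enumerate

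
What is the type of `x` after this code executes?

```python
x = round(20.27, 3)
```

round() with decimal places returns float

float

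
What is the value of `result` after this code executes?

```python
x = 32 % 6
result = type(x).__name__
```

x is int; result = 'int'

'int'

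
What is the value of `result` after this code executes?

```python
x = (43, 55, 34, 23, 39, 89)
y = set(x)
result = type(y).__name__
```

x is tuple; y is set; result = 'set'

'set'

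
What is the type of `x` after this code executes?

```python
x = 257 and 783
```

'and' with truthy values returns last operand (int)

int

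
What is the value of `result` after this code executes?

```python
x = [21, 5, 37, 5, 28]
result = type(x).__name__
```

x is list; result = 'list'

'list'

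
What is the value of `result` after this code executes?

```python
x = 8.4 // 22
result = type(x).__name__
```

x is float; result = 'float'

'float'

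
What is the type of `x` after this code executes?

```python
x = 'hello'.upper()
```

str.upper() returns str

str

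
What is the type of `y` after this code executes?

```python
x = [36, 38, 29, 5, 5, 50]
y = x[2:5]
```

Slicing a list returns a list

list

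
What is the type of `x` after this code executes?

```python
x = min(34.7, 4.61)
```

min() of floats returns float

float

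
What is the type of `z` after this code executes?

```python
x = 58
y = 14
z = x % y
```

int % int = int

int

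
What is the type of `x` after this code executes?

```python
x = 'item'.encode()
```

str.encode() returns bytes

bytes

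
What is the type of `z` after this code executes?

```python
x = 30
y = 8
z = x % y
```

int % int = int

int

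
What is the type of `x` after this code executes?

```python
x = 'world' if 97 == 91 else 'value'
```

Both branches of conditional are str

str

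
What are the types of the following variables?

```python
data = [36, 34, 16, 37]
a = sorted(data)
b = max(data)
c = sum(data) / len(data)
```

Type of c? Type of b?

int / int = float; max of ints returns int

float, int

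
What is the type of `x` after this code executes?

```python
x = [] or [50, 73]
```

'or' returns first truthy value (list)

list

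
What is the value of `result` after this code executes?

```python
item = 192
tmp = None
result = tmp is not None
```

item = 192; tmp = None; result = False

False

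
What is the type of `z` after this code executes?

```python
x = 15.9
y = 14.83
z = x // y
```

float // float = float

float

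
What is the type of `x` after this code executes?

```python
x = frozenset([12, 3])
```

frozenset() returns frozenset

frozenset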